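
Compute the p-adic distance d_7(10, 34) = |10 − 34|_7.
d_7(10, 34) = 1

Step 1 — x − y = 10 − 34 = -24. Step 2 — v_7(-24) = 0 (factor: -24 = −(7^0 · 24); the sign does not affect v_p). Step 3 — |x − y|_7 = 7^{0} = 1.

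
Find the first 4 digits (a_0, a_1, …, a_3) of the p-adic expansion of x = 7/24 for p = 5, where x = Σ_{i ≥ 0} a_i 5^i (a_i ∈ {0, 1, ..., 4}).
(a_0, …, a_3) = (3, 3, 2, 3)

v_5(7/24) = 0 (numerator and denominator both coprime to 5), so x ∈ ℤ_5^×. Compute digits iteratively via a_i = x_i mod 5, x_{i+1} = (x_i − a_i)/5, with x_0 = x:
  x_0 = 7/24;  a_0 = 3;  x_1 = (x_0 − 3)/5 = -13/24
  x_1 = -13/24;  a_1 = 3;  x_2 = (x_1 − 3)/5 = -17/24
  x_2 = -17/24;  a_2 = 2;  x_3 = (x_2 − 2)/5 = -13/24
  x_3 = -13/24;  a_3 = 3;  x_4 = (x_3 − 3)/5 = -17/24
Digits: (3, 3, 2, 3).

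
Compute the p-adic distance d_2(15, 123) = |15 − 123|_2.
d_2(15, 123) = 1/4

Step 1 — x − y = 15 − 123 = -108. Step 2 — v_2(-108) = 2 (factor: -108 = −(2^2 · 27); the sign does not affect v_p). Step 3 — |x − y|_2 = 2^{-2} = 1/4.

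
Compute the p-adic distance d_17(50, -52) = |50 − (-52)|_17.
d_17(50, -52) = 1/17

Step 1 — x − y = 50 − (-52) = 102. Step 2 — v_17(102) = 1 (factor: 102 = (17^1 · 6); the sign does not affect v_p). Step 3 — |x − y|_17 = 17^{-1} = 1/17.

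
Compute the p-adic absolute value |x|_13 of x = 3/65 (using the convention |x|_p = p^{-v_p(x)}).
|3/65|_13 = 13

Step 1 — compute v_13(x) by factoring powers of 13 out of the numerator and denominator: v_13(3/65) = -1. Step 2 — apply |x|_p = p^{-v_p(x)} = 13^{1} = 13.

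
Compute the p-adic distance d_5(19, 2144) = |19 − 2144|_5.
d_5(19, 2144) = 1/125

Step 1 — x − y = 19 − 2144 = -2125. Step 2 — v_5(-2125) = 3 (factor: -2125 = −(5^3 · 17); the sign does not affect v_p). Step 3 — |x − y|_5 = 5^{-3} = 1/125.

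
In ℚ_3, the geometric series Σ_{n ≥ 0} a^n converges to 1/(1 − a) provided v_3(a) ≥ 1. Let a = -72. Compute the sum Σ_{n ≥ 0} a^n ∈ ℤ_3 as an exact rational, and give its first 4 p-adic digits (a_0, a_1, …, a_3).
Σ a^n = 1/(1 − a) = 1/73;  first 4 digits = (1, 0, 1, 0)

v_3(a) = 2 ≥ 1, so the series converges in ℤ_3 to 1/(1 − a) = 1/(1 − (-72)) = 1/73. Expand this rational in ℤ_3: compute digits iteratively via d_i = x_i mod 3, x_{i+1} = (x_i − d_i)/3. The first 4 digits are (1, 0, 1, 0).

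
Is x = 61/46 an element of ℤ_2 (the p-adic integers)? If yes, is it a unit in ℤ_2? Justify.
x ∉ ℤ_2 (v_2(x) = -1 < 0)

ℤ_2 = {x ∈ ℚ_2 : v_2(x) ≥ 0} and ℤ_2^× = {x ∈ ℤ_2 : v_2(x) = 0}. Here v_2(61/46) = v_2(num) − v_2(den) = -1; compare against these criteria.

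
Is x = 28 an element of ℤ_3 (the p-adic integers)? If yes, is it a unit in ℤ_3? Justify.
x ∈ ℤ_3^× (unit); v_3(x) = 0

ℤ_3 = {x ∈ ℚ_3 : v_3(x) ≥ 0} and ℤ_3^× = {x ∈ ℤ_3 : v_3(x) = 0}. Here v_3(28) = v_3(num) − v_3(den) = 0; compare against these criteria.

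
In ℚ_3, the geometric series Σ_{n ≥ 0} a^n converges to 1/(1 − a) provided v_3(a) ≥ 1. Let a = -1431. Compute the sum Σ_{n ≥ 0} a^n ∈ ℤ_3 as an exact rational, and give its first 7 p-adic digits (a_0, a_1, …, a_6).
Σ a^n = 1/(1 − a) = 1/1432;  first 7 digits = (1, 0, 0, 1, 0, 0, 2)

v_3(a) = 3 ≥ 1, so the series converges in ℤ_3 to 1/(1 − a) = 1/(1 − (-1431)) = 1/1432. Expand this rational in ℤ_3: compute digits iteratively via d_i = x_i mod 3, x_{i+1} = (x_i − d_i)/3. The first 7 digits are (1, 0, 0, 1, 0, 0, 2).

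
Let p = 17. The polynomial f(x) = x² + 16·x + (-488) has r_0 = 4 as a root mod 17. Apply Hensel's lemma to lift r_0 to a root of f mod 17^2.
r_1 = 21 (mod 289)

Hensel: r_{i+1} = r_i − f(r_i)·(f′(r_i))^{-1} mod 17^{i+2}, f′(x) = 2x + 16. Iterate:
  r_0 = 4 (mod 17)
  r_1 = 21 (mod 289)
Final: r = 21 satisfies f(r) ≡ 0 mod 17^2.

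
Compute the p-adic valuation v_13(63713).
v_13(63713) = 3

v_13(n) is the largest exponent k such that 13^k divides n. Factor out: 63713 = 13^3 · 29. (Sign doesn't affect v_p.) So v_13(63713) = 3.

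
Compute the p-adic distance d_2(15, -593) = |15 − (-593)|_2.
d_2(15, -593) = 1/32

Step 1 — x − y = 15 − (-593) = 608. Step 2 — v_2(608) = 5 (factor: 608 = (2^5 · 19); the sign does not affect v_p). Step 3 — |x − y|_2 = 2^{-5} = 1/32.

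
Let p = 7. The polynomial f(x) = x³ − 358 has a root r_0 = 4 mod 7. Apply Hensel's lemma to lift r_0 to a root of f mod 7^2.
r_1 = 4 (mod 49)

Hensel: r_{i+1} = r_i − f(r_i)/f′(r_i) mod 7^{i+2}, where f′(x) = 3x². Iterate:
  r_0 = 4 (mod 7)
  r_1 = 4 (mod 49)
Final: r = 4 with f(r) ≡ 0 mod 7^2.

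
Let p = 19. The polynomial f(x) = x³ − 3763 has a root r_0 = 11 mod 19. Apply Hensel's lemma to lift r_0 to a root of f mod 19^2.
r_1 = 144 (mod 361)

Hensel: r_{i+1} = r_i − f(r_i)/f′(r_i) mod 19^{i+2}, where f′(x) = 3x². Iterate:
  r_0 = 11 (mod 19)
  r_1 = 144 (mod 361)
Final: r = 144 with f(r) ≡ 0 mod 19^2.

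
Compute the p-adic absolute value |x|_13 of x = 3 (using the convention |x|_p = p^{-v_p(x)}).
|3|_13 = 1

Step 1 — compute v_13(x) by factoring powers of 13 out of the numerator and denominator: v_13(3) = 0. Step 2 — apply |x|_p = p^{-v_p(x)} = 13^{0} = 1.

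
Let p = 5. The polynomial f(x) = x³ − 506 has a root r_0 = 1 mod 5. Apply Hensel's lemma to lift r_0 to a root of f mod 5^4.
r_3 = 236 (mod 625)

Hensel: r_{i+1} = r_i − f(r_i)/f′(r_i) mod 5^{i+2}, where f′(x) = 3x². Iterate:
  r_0 = 1 (mod 5)
  r_1 = 11 (mod 25)
  r_2 = 111 (mod 125)
  r_3 = 236 (mod 625)
Final: r = 236 with f(r) ≡ 0 mod 5^4.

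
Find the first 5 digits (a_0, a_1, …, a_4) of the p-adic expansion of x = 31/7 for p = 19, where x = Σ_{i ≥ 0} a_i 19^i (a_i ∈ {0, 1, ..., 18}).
(a_0, …, a_4) = (18, 2, 8, 5, 16)

v_19(31/7) = 0 (numerator and denominator both coprime to 19), so x ∈ ℤ_19^×. Compute digits iteratively via a_i = x_i mod 19, x_{i+1} = (x_i − a_i)/19, with x_0 = x:
  x_0 = 31/7;  a_0 = 18;  x_1 = (x_0 − 18)/19 = -5/7
  x_1 = -5/7;  a_1 = 2;  x_2 = (x_1 − 2)/19 = -1/7
  x_2 = -1/7;  a_2 = 8;  x_3 = (x_2 − 8)/19 = -3/7
  x_3 = -3/7;  a_3 = 5;  x_4 = (x_3 − 5)/19 = -2/7
  x_4 = -2/7;  a_4 = 16;  x_5 = (x_4 − 16)/19 = -6/7
Digits: (18, 2, 8, 5, 16).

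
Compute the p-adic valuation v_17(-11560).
v_17(-11560) = 2

v_17(n) is the largest exponent k such that 17^k divides n. Factor out: -11560 = -17^2 · 40. (Sign doesn't affect v_p.) So v_17(-11560) = 2.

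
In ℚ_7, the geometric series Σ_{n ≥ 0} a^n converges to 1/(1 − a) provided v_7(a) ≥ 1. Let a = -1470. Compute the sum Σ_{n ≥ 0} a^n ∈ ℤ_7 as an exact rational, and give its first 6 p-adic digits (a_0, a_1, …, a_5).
Σ a^n = 1/(1 − a) = 1/1471;  first 6 digits = (1, 0, 5, 2, 3, 2)

v_7(a) = 2 ≥ 1, so the series converges in ℤ_7 to 1/(1 − a) = 1/(1 − (-1470)) = 1/1471. Expand this rational in ℤ_7: compute digits iteratively via d_i = x_i mod 7, x_{i+1} = (x_i − d_i)/7. The first 6 digits are (1, 0, 5, 2, 3, 2).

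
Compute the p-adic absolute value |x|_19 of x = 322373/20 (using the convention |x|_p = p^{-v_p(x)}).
|322373/20|_19 = 1/6859

Step 1 — compute v_19(x) by factoring powers of 19 out of the numerator and denominator: v_19(322373/20) = 3. Step 2 — apply |x|_p = p^{-v_p(x)} = 19^{-3} = 1/6859.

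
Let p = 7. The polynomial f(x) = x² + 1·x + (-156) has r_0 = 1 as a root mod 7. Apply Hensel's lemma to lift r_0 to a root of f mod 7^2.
r_1 = 36 (mod 49)

Hensel: r_{i+1} = r_i − f(r_i)·(f′(r_i))^{-1} mod 7^{i+2}, f′(x) = 2x + 1. Iterate:
  r_0 = 1 (mod 7)
  r_1 = 36 (mod 49)
Final: r = 36 satisfies f(r) ≡ 0 mod 7^2.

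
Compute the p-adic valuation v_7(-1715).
v_7(-1715) = 3

v_7(n) is the largest exponent k such that 7^k divides n. Factor out: -1715 = -7^3 · 5. (Sign doesn't affect v_p.) So v_7(-1715) = 3.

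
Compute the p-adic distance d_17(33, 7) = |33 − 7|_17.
d_17(33, 7) = 1

Step 1 — x − y = 33 − 7 = 26. Step 2 — v_17(26) = 0 (factor: 26 = (17^0 · 26); the sign does not affect v_p). Step 3 — |x − y|_17 = 17^{0} = 1.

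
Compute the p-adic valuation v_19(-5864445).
v_19(-5864445) = 4

v_19(n) is the largest exponent k such that 19^k divides n. Factor out: -5864445 = -19^4 · 45. (Sign doesn't affect v_p.) So v_19(-5864445) = 4.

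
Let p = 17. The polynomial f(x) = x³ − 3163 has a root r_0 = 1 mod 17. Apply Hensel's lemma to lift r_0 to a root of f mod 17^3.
r_2 = 477 (mod 4913)

Hensel: r_{i+1} = r_i − f(r_i)/f′(r_i) mod 17^{i+2}, where f′(x) = 3x². Iterate:
  r_0 = 1 (mod 17)
  r_1 = 188 (mod 289)
  r_2 = 477 (mod 4913)
Final: r = 477 with f(r) ≡ 0 mod 17^3.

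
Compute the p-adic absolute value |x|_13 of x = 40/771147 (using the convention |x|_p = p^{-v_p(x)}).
|40/771147|_13 = 28561

Step 1 — compute v_13(x) by factoring powers of 13 out of the numerator and denominator: v_13(40/771147) = -4. Step 2 — apply |x|_p = p^{-v_p(x)} = 13^{4} = 28561.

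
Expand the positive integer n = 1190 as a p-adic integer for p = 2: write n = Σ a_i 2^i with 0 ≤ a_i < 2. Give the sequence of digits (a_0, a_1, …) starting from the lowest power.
(a_0, a_1, …) = (0, 1, 1, 0, 0, 1, 0, 1, 0, 0, 1)

Repeated division by 2 gives the digits low-to-high: 1190 = 1·2^1 + 1·2^2 + 1·2^5 + 1·2^7 + 1·2^10. Digit sequence: (0, 1, 1, 0, 0, 1, 0, 1, 0, 0, 1).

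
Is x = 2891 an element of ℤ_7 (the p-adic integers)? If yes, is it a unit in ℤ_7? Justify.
x ∈ ℤ_7 but not a unit; v_7(x) = 2 > 0

ℤ_7 = {x ∈ ℚ_7 : v_7(x) ≥ 0} and ℤ_7^× = {x ∈ ℤ_7 : v_7(x) = 0}. Here v_7(2891) = v_7(num) − v_7(den) = 2; compare against these criteria.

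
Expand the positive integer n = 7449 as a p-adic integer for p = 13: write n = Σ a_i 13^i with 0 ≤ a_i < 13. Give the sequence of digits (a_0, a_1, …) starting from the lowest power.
(a_0, a_1, …) = (0, 1, 5, 3)

Repeated division by 13 gives the digits low-to-high: 7449 = 1·13^1 + 5·13^2 + 3·13^3. Digit sequence: (0, 1, 5, 3).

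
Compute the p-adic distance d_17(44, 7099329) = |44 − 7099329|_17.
d_17(44, 7099329) = 1/1419857

Step 1 — x − y = 44 − 7099329 = -7099285. Step 2 — v_17(-7099285) = 5 (factor: -7099285 = −(17^5 · 5); the sign does not affect v_p). Step 3 — |x − y|_17 = 17^{-5} = 1/1419857.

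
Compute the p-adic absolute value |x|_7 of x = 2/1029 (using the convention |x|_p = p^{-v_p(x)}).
|2/1029|_7 = 343

Step 1 — compute v_7(x) by factoring powers of 7 out of the numerator and denominator: v_7(2/1029) = -3. Step 2 — apply |x|_p = p^{-v_p(x)} = 7^{3} = 343.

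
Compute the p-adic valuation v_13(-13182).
v_13(-13182) = 3

v_13(n) is the largest exponent k such that 13^k divides n. Factor out: -13182 = -13^3 · 6. (Sign doesn't affect v_p.) So v_13(-13182) = 3.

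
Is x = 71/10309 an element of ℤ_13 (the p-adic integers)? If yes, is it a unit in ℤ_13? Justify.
x ∉ ℤ_13 (v_13(x) = -2 < 0)

ℤ_13 = {x ∈ ℚ_13 : v_13(x) ≥ 0} and ℤ_13^× = {x ∈ ℤ_13 : v_13(x) = 0}. Here v_13(71/10309) = v_13(num) − v_13(den) = -2; compare against these criteria.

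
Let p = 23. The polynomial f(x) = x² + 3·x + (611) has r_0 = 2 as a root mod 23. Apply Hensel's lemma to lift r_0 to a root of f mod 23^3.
r_2 = 669 (mod 12167)

Hensel: r_{i+1} = r_i − f(r_i)·(f′(r_i))^{-1} mod 23^{i+2}, f′(x) = 2x + 3. Iterate:
  r_0 = 2 (mod 23)
  r_1 = 140 (mod 529)
  r_2 = 669 (mod 12167)
Final: r = 669 satisfies f(r) ≡ 0 mod 23^3.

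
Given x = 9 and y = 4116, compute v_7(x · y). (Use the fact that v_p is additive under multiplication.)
v_7(37044) = 3

v_p(x) = 0 (factor: 9 = 7^0 · 9); v_p(y) = 3 (factor: 4116 = 7^3 · 12). Additivity: v_p(xy) = v_p(x) + v_p(y) = 0 + 3 = 3. (Direct check: xy = 37044 = 7^3 · (108).)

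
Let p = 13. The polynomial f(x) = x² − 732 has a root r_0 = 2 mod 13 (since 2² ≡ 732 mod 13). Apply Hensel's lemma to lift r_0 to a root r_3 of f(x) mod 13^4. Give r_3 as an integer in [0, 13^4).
r_3 = 2888 (mod 28561)

Hensel's recurrence: r_{i+1} = r_i − f(r_i)·(f′(r_i))^{-1} mod 13^{i+2}, with f′(x) = 2x. Iterate:
  r_0 = 2 (mod 13)
  r_1 = 15 (mod 169)
  r_2 = 691 (mod 2197)
  r_3 = 2888 (mod 28561)
Final: r_3 = 2888, and one checks f(r_3) ≡ 0 mod 13^4.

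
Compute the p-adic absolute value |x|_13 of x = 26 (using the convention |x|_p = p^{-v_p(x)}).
|26|_13 = 1/13

Step 1 — compute v_13(x) by factoring powers of 13 out of the numerator and denominator: v_13(26) = 1. Step 2 — apply |x|_p = p^{-v_p(x)} = 13^{-1} = 1/13.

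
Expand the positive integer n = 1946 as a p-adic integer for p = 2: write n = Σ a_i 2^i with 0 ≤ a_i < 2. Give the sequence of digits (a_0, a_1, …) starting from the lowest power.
(a_0, a_1, …) = (0, 1, 0, 1, 1, 0, 0, 1, 1, 1, 1)

Repeated division by 2 gives the digits low-to-high: 1946 = 1·2^1 + 1·2^3 + 1·2^4 + 1·2^7 + 1·2^8 + 1·2^9 + 1·2^10. Digit sequence: (0, 1, 0, 1, 1, 0, 0, 1, 1, 1, 1).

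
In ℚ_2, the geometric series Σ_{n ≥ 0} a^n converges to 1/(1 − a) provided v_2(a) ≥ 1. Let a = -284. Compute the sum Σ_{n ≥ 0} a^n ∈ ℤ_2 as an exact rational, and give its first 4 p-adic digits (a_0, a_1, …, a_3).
Σ a^n = 1/(1 − a) = 1/285;  first 4 digits = (1, 0, 1, 0)

v_2(a) = 2 ≥ 1, so the series converges in ℤ_2 to 1/(1 − a) = 1/(1 − (-284)) = 1/285. Expand this rational in ℤ_2: compute digits iteratively via d_i = x_i mod 2, x_{i+1} = (x_i − d_i)/2. The first 4 digits are (1, 0, 1, 0).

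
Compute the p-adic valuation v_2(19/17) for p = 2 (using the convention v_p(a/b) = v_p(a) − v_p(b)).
v_2(19/17) = 0

Factor powers of 2 from the numerator and denominator of the reduced fraction: 19 = 2^0 · 19 and 17 = 2^0 · 17. Apply v_p(a/b) = v_p(a) − v_p(b): v_2(19/17) = 0 − 0 = 0.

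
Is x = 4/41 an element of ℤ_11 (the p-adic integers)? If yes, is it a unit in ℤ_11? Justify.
x ∈ ℤ_11^× (unit); v_11(x) = 0

ℤ_11 = {x ∈ ℚ_11 : v_11(x) ≥ 0} and ℤ_11^× = {x ∈ ℤ_11 : v_11(x) = 0}. Here v_11(4/41) = v_11(num) − v_11(den) = 0; compare against these criteria.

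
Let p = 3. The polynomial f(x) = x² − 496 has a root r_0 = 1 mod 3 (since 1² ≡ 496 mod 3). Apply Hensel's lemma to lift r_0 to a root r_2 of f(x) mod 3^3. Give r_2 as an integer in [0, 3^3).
r_2 = 19 (mod 27)

Hensel's recurrence: r_{i+1} = r_i − f(r_i)·(f′(r_i))^{-1} mod 3^{i+2}, with f′(x) = 2x. Iterate:
  r_0 = 1 (mod 3)
  r_1 = 1 (mod 9)
  r_2 = 19 (mod 27)
Final: r_2 = 19, and one checks f(r_2) ≡ 0 mod 3^3.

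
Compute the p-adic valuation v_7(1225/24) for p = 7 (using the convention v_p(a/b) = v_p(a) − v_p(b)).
v_7(1225/24) = 2

Factor powers of 7 from the numerator and denominator of the reduced fraction: 1225 = 7^2 · 25 and 24 = 7^0 · 24. Apply v_p(a/b) = v_p(a) − v_p(b): v_7(1225/24) = 2 − 0 = 2.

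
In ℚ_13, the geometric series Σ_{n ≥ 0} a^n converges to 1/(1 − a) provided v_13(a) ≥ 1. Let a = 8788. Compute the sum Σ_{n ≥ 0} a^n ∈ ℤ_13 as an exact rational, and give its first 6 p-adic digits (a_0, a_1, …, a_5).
Σ a^n = 1/(1 − a) = -1/8787;  first 6 digits = (1, 0, 0, 4, 0, 0)

v_13(a) = 3 ≥ 1, so the series converges in ℤ_13 to 1/(1 − a) = 1/(1 − 8788) = -1/8787. Expand this rational in ℤ_13: compute digits iteratively via d_i = x_i mod 13, x_{i+1} = (x_i − d_i)/13. The first 6 digits are (1, 0, 0, 4, 0, 0).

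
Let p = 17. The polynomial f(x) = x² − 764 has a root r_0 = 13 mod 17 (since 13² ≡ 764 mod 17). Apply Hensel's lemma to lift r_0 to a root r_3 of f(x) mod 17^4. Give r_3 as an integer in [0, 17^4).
r_3 = 36461 (mod 83521)

Hensel's recurrence: r_{i+1} = r_i − f(r_i)·(f′(r_i))^{-1} mod 17^{i+2}, with f′(x) = 2x. Iterate:
  r_0 = 13 (mod 17)
  r_1 = 47 (mod 289)
  r_2 = 2070 (mod 4913)
  r_3 = 36461 (mod 83521)
Final: r_3 = 36461, and one checks f(r_3) ≡ 0 mod 17^4.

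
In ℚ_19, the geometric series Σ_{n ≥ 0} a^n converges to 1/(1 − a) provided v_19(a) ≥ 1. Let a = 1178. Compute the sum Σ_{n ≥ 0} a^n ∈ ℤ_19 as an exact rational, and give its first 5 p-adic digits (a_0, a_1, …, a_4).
Σ a^n = 1/(1 − a) = -1/1177;  first 5 digits = (1, 5, 9, 4, 12)

v_19(a) = 1 ≥ 1, so the series converges in ℤ_19 to 1/(1 − a) = 1/(1 − 1178) = -1/1177. Expand this rational in ℤ_19: compute digits iteratively via d_i = x_i mod 19, x_{i+1} = (x_i − d_i)/19. The first 5 digits are (1, 5, 9, 4, 12).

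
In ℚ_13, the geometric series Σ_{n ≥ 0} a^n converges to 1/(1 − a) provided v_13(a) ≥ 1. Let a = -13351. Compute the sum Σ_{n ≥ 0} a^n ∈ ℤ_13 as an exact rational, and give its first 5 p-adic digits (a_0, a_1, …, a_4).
Σ a^n = 1/(1 − a) = 1/13352;  first 5 digits = (1, 0, 12, 6, 0)

v_13(a) = 2 ≥ 1, so the series converges in ℤ_13 to 1/(1 − a) = 1/(1 − (-13351)) = 1/13352. Expand this rational in ℤ_13: compute digits iteratively via d_i = x_i mod 13, x_{i+1} = (x_i − d_i)/13. The first 5 digits are (1, 0, 12, 6, 0).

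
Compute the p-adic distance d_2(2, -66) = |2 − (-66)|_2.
d_2(2, -66) = 1/4

Step 1 — x − y = 2 − (-66) = 68. Step 2 — v_2(68) = 2 (factor: 68 = (2^2 · 17); the sign does not affect v_p). Step 3 — |x − y|_2 = 2^{-2} = 1/4.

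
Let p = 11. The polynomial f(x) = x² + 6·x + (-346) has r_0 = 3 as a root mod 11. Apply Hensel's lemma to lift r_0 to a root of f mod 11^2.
r_1 = 80 (mod 121)

Hensel: r_{i+1} = r_i − f(r_i)·(f′(r_i))^{-1} mod 11^{i+2}, f′(x) = 2x + 6. Iterate:
  r_0 = 3 (mod 11)
  r_1 = 80 (mod 121)
Final: r = 80 satisfies f(r) ≡ 0 mod 11^2.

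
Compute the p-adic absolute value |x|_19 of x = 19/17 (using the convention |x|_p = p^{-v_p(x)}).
|19/17|_19 = 1/19

Step 1 — compute v_19(x) by factoring powers of 19 out of the numerator and denominator: v_19(19/17) = 1. Step 2 — apply |x|_p = p^{-v_p(x)} = 19^{-1} = 1/19.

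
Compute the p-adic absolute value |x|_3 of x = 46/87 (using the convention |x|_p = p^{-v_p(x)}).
|46/87|_3 = 3

Step 1 — compute v_3(x) by factoring powers of 3 out of the numerator and denominator: v_3(46/87) = -1. Step 2 — apply |x|_p = p^{-v_p(x)} = 3^{1} = 3.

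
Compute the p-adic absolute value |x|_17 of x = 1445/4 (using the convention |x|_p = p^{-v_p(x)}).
|1445/4|_17 = 1/289

Step 1 — compute v_17(x) by factoring powers of 17 out of the numerator and denominator: v_17(1445/4) = 2. Step 2 — apply |x|_p = p^{-v_p(x)} = 17^{-2} = 1/289.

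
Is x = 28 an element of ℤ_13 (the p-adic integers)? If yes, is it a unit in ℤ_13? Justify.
x ∈ ℤ_13^× (unit); v_13(x) = 0

ℤ_13 = {x ∈ ℚ_13 : v_13(x) ≥ 0} and ℤ_13^× = {x ∈ ℤ_13 : v_13(x) = 0}. Here v_13(28) = v_13(num) − v_13(den) = 0; compare against these criteria.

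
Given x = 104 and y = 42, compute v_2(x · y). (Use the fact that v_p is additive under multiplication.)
v_2(4368) = 4

v_p(x) = 3 (factor: 104 = 2^3 · 13); v_p(y) = 1 (factor: 42 = 2^1 · 21). Additivity: v_p(xy) = v_p(x) + v_p(y) = 3 + 1 = 4. (Direct check: xy = 4368 = 2^4 · (273).)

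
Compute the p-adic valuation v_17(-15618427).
v_17(-15618427) = 5

v_17(n) is the largest exponent k such that 17^k divides n. Factor out: -15618427 = -17^5 · 11. (Sign doesn't affect v_p.) So v_17(-15618427) = 5.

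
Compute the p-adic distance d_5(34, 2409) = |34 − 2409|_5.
d_5(34, 2409) = 1/125

Step 1 — x − y = 34 − 2409 = -2375. Step 2 — v_5(-2375) = 3 (factor: -2375 = −(5^3 · 19); the sign does not affect v_p). Step 3 — |x − y|_5 = 5^{-3} = 1/125.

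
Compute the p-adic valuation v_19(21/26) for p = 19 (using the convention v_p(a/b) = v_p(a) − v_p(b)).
v_19(21/26) = 0

Factor powers of 19 from the numerator and denominator of the reduced fraction: 21 = 19^0 · 21 and 26 = 19^0 · 26. Apply v_p(a/b) = v_p(a) − v_p(b): v_19(21/26) = 0 − 0 = 0.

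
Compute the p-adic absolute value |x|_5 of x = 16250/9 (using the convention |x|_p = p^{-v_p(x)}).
|16250/9|_5 = 1/625

Step 1 — compute v_5(x) by factoring powers of 5 out of the numerator and denominator: v_5(16250/9) = 4. Step 2 — apply |x|_p = p^{-v_p(x)} = 5^{-4} = 1/625.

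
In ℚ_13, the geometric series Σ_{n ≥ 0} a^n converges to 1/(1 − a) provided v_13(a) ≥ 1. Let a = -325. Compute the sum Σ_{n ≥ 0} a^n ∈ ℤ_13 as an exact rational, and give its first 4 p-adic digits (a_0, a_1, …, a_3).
Σ a^n = 1/(1 − a) = 1/326;  first 4 digits = (1, 1, 12, 9)

v_13(a) = 1 ≥ 1, so the series converges in ℤ_13 to 1/(1 − a) = 1/(1 − (-325)) = 1/326. Expand this rational in ℤ_13: compute digits iteratively via d_i = x_i mod 13, x_{i+1} = (x_i − d_i)/13. The first 4 digits are (1, 1, 12, 9).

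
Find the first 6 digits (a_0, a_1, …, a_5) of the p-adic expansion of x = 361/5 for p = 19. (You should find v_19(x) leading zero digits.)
(a_0, …, a_5) = (0, 0, 4, 15, 3, 15)

v_19(361/5) = 2, so a_0 = ... = a_1 = 0. Factor out: x = 19^2 · u with u = 1/5 a unit in ℤ_19. Expand u iteratively via a_{v+i} = u_i mod 19, u_{i+1} = (u_i − a_{v+i})/19:
  u_0 = 1/5;  a_2 = 4;  u_1 = (u_0 − 4)/19 = -1/5
  u_1 = -1/5;  a_3 = 15;  u_2 = (u_1 − 15)/19 = -4/5
  u_2 = -4/5;  a_4 = 3;  u_3 = (u_2 − 3)/19 = -1/5
  u_3 = -1/5;  a_5 = 15;  u_4 = (u_3 − 15)/19 = -4/5
Digits: (0, 0, 4, 15, 3, 15).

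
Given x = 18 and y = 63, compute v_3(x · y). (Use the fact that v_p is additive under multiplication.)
v_3(1134) = 4

v_p(x) = 2 (factor: 18 = 3^2 · 2); v_p(y) = 2 (factor: 63 = 3^2 · 7). Additivity: v_p(xy) = v_p(x) + v_p(y) = 2 + 2 = 4. (Direct check: xy = 1134 = 3^4 · (14).)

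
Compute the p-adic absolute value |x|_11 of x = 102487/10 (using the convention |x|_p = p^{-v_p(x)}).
|102487/10|_11 = 1/14641

Step 1 — compute v_11(x) by factoring powers of 11 out of the numerator and denominator: v_11(102487/10) = 4. Step 2 — apply |x|_p = p^{-v_p(x)} = 11^{-4} = 1/14641.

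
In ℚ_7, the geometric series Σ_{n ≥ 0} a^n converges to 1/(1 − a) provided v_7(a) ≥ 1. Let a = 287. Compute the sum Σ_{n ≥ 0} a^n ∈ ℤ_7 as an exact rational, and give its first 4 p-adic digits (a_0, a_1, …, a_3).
Σ a^n = 1/(1 − a) = -1/286;  first 4 digits = (1, 6, 6, 1)

v_7(a) = 1 ≥ 1, so the series converges in ℤ_7 to 1/(1 − a) = 1/(1 − 287) = -1/286. Expand this rational in ℤ_7: compute digits iteratively via d_i = x_i mod 7, x_{i+1} = (x_i − d_i)/7. The first 4 digits are (1, 6, 6, 1).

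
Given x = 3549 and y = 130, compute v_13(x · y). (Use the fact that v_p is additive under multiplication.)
v_13(461370) = 3

v_p(x) = 2 (factor: 3549 = 13^2 · 21); v_p(y) = 1 (factor: 130 = 13^1 · 10). Additivity: v_p(xy) = v_p(x) + v_p(y) = 2 + 1 = 3. (Direct check: xy = 461370 = 13^3 · (210).)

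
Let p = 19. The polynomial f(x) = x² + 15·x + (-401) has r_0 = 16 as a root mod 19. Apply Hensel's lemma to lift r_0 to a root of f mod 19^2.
r_1 = 206 (mod 361)

Hensel: r_{i+1} = r_i − f(r_i)·(f′(r_i))^{-1} mod 19^{i+2}, f′(x) = 2x + 15. Iterate:
  r_0 = 16 (mod 19)
  r_1 = 206 (mod 361)
Final: r = 206 satisfies f(r) ≡ 0 mod 19^2.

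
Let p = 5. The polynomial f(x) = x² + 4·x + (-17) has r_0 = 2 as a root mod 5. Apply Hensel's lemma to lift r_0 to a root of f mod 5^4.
r_3 = 162 (mod 625)

Hensel: r_{i+1} = r_i − f(r_i)·(f′(r_i))^{-1} mod 5^{i+2}, f′(x) = 2x + 4. Iterate:
  r_0 = 2 (mod 5)
  r_1 = 12 (mod 25)
  r_2 = 37 (mod 125)
  r_3 = 162 (mod 625)
Final: r = 162 satisfies f(r) ≡ 0 mod 5^4.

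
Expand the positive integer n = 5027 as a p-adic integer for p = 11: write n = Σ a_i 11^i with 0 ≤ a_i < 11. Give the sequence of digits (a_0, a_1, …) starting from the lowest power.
(a_0, a_1, …) = (0, 6, 8, 3)

Repeated division by 11 gives the digits low-to-high: 5027 = 6·11^1 + 8·11^2 + 3·11^3. Digit sequence: (0, 6, 8, 3).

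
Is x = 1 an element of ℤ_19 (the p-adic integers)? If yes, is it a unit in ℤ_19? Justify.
x ∈ ℤ_19^× (unit); v_19(x) = 0

ℤ_19 = {x ∈ ℚ_19 : v_19(x) ≥ 0} and ℤ_19^× = {x ∈ ℤ_19 : v_19(x) = 0}. Here v_19(1) = v_19(num) − v_19(den) = 0; compare against these criteria.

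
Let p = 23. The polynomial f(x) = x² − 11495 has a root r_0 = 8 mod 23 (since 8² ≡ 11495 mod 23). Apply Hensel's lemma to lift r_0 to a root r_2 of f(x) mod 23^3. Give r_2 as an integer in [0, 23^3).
r_2 = 8955 (mod 12167)

Hensel's recurrence: r_{i+1} = r_i − f(r_i)·(f′(r_i))^{-1} mod 23^{i+2}, with f′(x) = 2x. Iterate:
  r_0 = 8 (mod 23)
  r_1 = 491 (mod 529)
  r_2 = 8955 (mod 12167)
Final: r_2 = 8955, and one checks f(r_2) ≡ 0 mod 23^3.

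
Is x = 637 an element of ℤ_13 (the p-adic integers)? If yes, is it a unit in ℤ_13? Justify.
x ∈ ℤ_13 but not a unit; v_13(x) = 1 > 0

ℤ_13 = {x ∈ ℚ_13 : v_13(x) ≥ 0} and ℤ_13^× = {x ∈ ℤ_13 : v_13(x) = 0}. Here v_13(637) = v_13(num) − v_13(den) = 1; compare against these criteria.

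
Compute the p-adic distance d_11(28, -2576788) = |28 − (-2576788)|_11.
d_11(28, -2576788) = 1/161051

Step 1 — x − y = 28 − (-2576788) = 2576816. Step 2 — v_11(2576816) = 5 (factor: 2576816 = (11^5 · 16); the sign does not affect v_p). Step 3 — |x − y|_11 = 11^{-5} = 1/161051.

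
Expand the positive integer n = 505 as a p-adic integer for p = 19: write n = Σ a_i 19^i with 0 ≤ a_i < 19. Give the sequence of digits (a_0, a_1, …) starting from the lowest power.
(a_0, a_1, …) = (11, 7, 1)

Repeated division by 19 gives the digits low-to-high: 505 = 11 + 7·19^1 + 1·19^2. Digit sequence: (11, 7, 1).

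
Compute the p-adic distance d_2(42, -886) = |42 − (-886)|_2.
d_2(42, -886) = 1/32

Step 1 — x − y = 42 − (-886) = 928. Step 2 — v_2(928) = 5 (factor: 928 = (2^5 · 29); the sign does not affect v_p). Step 3 — |x − y|_2 = 2^{-5} = 1/32.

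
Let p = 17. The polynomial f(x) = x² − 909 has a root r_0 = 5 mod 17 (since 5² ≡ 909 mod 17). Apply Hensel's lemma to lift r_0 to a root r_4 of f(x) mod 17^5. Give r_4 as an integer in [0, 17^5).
r_4 = 557979 (mod 1419857)

Hensel's recurrence: r_{i+1} = r_i − f(r_i)·(f′(r_i))^{-1} mod 17^{i+2}, with f′(x) = 2x. Iterate:
  r_0 = 5 (mod 17)
  r_1 = 209 (mod 289)
  r_2 = 2810 (mod 4913)
  r_3 = 56853 (mod 83521)
  r_4 = 557979 (mod 1419857)
Final: r_4 = 557979, and one checks f(r_4) ≡ 0 mod 17^5.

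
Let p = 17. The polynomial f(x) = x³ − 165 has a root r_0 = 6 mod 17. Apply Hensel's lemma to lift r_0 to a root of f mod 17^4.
r_3 = 72392 (mod 83521)

Hensel: r_{i+1} = r_i − f(r_i)/f′(r_i) mod 17^{i+2}, where f′(x) = 3x². Iterate:
  r_0 = 6 (mod 17)
  r_1 = 142 (mod 289)
  r_2 = 3610 (mod 4913)
  r_3 = 72392 (mod 83521)
Final: r = 72392 with f(r) ≡ 0 mod 17^4.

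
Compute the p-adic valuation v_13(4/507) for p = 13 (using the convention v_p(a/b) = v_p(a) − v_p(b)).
v_13(4/507) = -2

Factor powers of 13 from the numerator and denominator of the reduced fraction: 4 = 13^0 · 4 and 507 = 13^2 · 3. Apply v_p(a/b) = v_p(a) − v_p(b): v_13(4/507) = 0 − 2 = -2.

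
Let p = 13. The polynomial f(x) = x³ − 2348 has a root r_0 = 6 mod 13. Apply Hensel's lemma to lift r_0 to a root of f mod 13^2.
r_1 = 32 (mod 169)

Hensel: r_{i+1} = r_i − f(r_i)/f′(r_i) mod 13^{i+2}, where f′(x) = 3x². Iterate:
  r_0 = 6 (mod 13)
  r_1 = 32 (mod 169)
Final: r = 32 with f(r) ≡ 0 mod 13^2.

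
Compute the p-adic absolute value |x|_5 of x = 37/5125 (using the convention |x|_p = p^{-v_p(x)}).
|37/5125|_5 = 125

Step 1 — compute v_5(x) by factoring powers of 5 out of the numerator and denominator: v_5(37/5125) = -3. Step 2 — apply |x|_p = p^{-v_p(x)} = 5^{3} = 125.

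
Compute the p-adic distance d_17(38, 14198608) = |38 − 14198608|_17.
d_17(38, 14198608) = 1/1419857

Step 1 — x − y = 38 − 14198608 = -14198570. Step 2 — v_17(-14198570) = 5 (factor: -14198570 = −(17^5 · 10); the sign does not affect v_p). Step 3 — |x − y|_17 = 17^{-5} = 1/1419857.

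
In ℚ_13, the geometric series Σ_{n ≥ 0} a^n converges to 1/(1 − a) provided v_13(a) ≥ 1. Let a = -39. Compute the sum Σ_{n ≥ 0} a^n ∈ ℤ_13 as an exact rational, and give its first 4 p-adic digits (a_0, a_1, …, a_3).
Σ a^n = 1/(1 − a) = 1/40;  first 4 digits = (1, 10, 8, 12)

v_13(a) = 1 ≥ 1, so the series converges in ℤ_13 to 1/(1 − a) = 1/(1 − (-39)) = 1/40. Expand this rational in ℤ_13: compute digits iteratively via d_i = x_i mod 13, x_{i+1} = (x_i − d_i)/13. The first 4 digits are (1, 10, 8, 12).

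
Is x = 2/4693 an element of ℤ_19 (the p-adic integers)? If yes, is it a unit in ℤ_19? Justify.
x ∉ ℤ_19 (v_19(x) = -2 < 0)

ℤ_19 = {x ∈ ℚ_19 : v_19(x) ≥ 0} and ℤ_19^× = {x ∈ ℤ_19 : v_19(x) = 0}. Here v_19(2/4693) = v_19(num) − v_19(den) = -2; compare against these criteria.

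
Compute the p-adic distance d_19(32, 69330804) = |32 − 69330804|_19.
d_19(32, 69330804) = 1/2476099

Step 1 — x − y = 32 − 69330804 = -69330772. Step 2 — v_19(-69330772) = 5 (factor: -69330772 = −(19^5 · 28); the sign does not affect v_p). Step 3 — |x − y|_19 = 19^{-5} = 1/2476099.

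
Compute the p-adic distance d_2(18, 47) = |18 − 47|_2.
d_2(18, 47) = 1

Step 1 — x − y = 18 − 47 = -29. Step 2 — v_2(-29) = 0 (factor: -29 = −(2^0 · 29); the sign does not affect v_p). Step 3 — |x − y|_2 = 2^{0} = 1.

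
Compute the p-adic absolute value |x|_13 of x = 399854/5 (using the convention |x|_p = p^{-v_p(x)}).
|399854/5|_13 = 1/28561

Step 1 — compute v_13(x) by factoring powers of 13 out of the numerator and denominator: v_13(399854/5) = 4. Step 2 — apply |x|_p = p^{-v_p(x)} = 13^{-4} = 1/28561.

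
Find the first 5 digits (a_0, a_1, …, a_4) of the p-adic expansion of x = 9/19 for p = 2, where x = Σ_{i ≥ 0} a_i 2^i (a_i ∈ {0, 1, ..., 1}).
(a_0, …, a_4) = (1, 1, 0, 0, 1)

v_2(9/19) = 0 (numerator and denominator both coprime to 2), so x ∈ ℤ_2^×. Compute digits iteratively via a_i = x_i mod 2, x_{i+1} = (x_i − a_i)/2, with x_0 = x:
  x_0 = 9/19;  a_0 = 1;  x_1 = (x_0 − 1)/2 = -5/19
  x_1 = -5/19;  a_1 = 1;  x_2 = (x_1 − 1)/2 = -12/19
  x_2 = -12/19;  a_2 = 0;  x_3 = (x_2 − 0)/2 = -6/19
  x_3 = -6/19;  a_3 = 0;  x_4 = (x_3 − 0)/2 = -3/19
  x_4 = -3/19;  a_4 = 1;  x_5 = (x_4 − 1)/2 = -11/19
Digits: (1, 1, 0, 0, 1).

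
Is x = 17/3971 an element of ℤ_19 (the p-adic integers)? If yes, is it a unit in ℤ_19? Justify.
x ∉ ℤ_19 (v_19(x) = -2 < 0)

ℤ_19 = {x ∈ ℚ_19 : v_19(x) ≥ 0} and ℤ_19^× = {x ∈ ℤ_19 : v_19(x) = 0}. Here v_19(17/3971) = v_19(num) − v_19(den) = -2; compare against these criteria.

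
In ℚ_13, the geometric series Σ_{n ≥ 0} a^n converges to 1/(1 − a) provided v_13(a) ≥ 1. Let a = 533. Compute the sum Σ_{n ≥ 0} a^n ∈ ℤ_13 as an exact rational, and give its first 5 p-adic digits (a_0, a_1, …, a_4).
Σ a^n = 1/(1 − a) = -1/532;  first 5 digits = (1, 2, 7, 7, 10)

v_13(a) = 1 ≥ 1, so the series converges in ℤ_13 to 1/(1 − a) = 1/(1 − 533) = -1/532. Expand this rational in ℤ_13: compute digits iteratively via d_i = x_i mod 13, x_{i+1} = (x_i − d_i)/13. The first 5 digits are (1, 2, 7, 7, 10).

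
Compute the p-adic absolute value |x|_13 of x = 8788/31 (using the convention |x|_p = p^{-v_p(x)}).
|8788/31|_13 = 1/2197

Step 1 — compute v_13(x) by factoring powers of 13 out of the numerator and denominator: v_13(8788/31) = 3. Step 2 — apply |x|_p = p^{-v_p(x)} = 13^{-3} = 1/2197.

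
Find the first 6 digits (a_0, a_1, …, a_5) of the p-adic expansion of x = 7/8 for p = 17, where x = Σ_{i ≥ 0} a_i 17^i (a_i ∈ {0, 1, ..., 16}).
(a_0, …, a_5) = (3, 2, 2, 2, 2, 2)

v_17(7/8) = 0 (numerator and denominator both coprime to 17), so x ∈ ℤ_17^×. Compute digits iteratively via a_i = x_i mod 17, x_{i+1} = (x_i − a_i)/17, with x_0 = x:
  x_0 = 7/8;  a_0 = 3;  x_1 = (x_0 − 3)/17 = -1/8
  x_1 = -1/8;  a_1 = 2;  x_2 = (x_1 − 2)/17 = -1/8
  x_2 = -1/8;  a_2 = 2;  x_3 = (x_2 − 2)/17 = -1/8
  x_3 = -1/8;  a_3 = 2;  x_4 = (x_3 − 2)/17 = -1/8
  x_4 = -1/8;  a_4 = 2;  x_5 = (x_4 − 2)/17 = -1/8
  x_5 = -1/8;  a_5 = 2;  x_6 = (x_5 − 2)/17 = -1/8
Digits: (3, 2, 2, 2, 2, 2).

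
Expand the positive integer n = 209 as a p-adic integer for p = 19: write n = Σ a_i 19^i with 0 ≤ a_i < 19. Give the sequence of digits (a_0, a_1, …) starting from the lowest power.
(a_0, a_1, …) = (0, 11)

Repeated division by 19 gives the digits low-to-high: 209 = 11·19^1. Digit sequence: (0, 11).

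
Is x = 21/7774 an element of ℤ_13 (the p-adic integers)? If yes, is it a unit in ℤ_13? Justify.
x ∉ ℤ_13 (v_13(x) = -2 < 0)

ℤ_13 = {x ∈ ℚ_13 : v_13(x) ≥ 0} and ℤ_13^× = {x ∈ ℤ_13 : v_13(x) = 0}. Here v_13(21/7774) = v_13(num) − v_13(den) = -2; compare against these criteria.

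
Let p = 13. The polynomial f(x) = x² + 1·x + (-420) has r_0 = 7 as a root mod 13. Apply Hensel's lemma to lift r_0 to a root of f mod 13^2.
r_1 = 20 (mod 169)

Hensel: r_{i+1} = r_i − f(r_i)·(f′(r_i))^{-1} mod 13^{i+2}, f′(x) = 2x + 1. Iterate:
  r_0 = 7 (mod 13)
  r_1 = 20 (mod 169)
Final: r = 20 satisfies f(r) ≡ 0 mod 13^2.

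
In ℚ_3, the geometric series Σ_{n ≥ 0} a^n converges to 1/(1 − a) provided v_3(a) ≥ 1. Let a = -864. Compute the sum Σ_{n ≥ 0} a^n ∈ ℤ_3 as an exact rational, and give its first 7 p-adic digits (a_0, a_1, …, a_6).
Σ a^n = 1/(1 − a) = 1/865;  first 7 digits = (1, 0, 0, 1, 1, 2, 2)

v_3(a) = 3 ≥ 1, so the series converges in ℤ_3 to 1/(1 − a) = 1/(1 − (-864)) = 1/865. Expand this rational in ℤ_3: compute digits iteratively via d_i = x_i mod 3, x_{i+1} = (x_i − d_i)/3. The first 7 digits are (1, 0, 0, 1, 1, 2, 2).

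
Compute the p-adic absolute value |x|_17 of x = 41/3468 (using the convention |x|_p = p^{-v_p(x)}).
|41/3468|_17 = 289

Step 1 — compute v_17(x) by factoring powers of 17 out of the numerator and denominator: v_17(41/3468) = -2. Step 2 — apply |x|_p = p^{-v_p(x)} = 17^{2} = 289.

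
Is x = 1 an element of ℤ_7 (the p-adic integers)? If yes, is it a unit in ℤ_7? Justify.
x ∈ ℤ_7^× (unit); v_7(x) = 0

ℤ_7 = {x ∈ ℚ_7 : v_7(x) ≥ 0} and ℤ_7^× = {x ∈ ℤ_7 : v_7(x) = 0}. Here v_7(1) = v_7(num) − v_7(den) = 0; compare against these criteria.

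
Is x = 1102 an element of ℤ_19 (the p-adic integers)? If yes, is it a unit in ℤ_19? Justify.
x ∈ ℤ_19 but not a unit; v_19(x) = 1 > 0

ℤ_19 = {x ∈ ℚ_19 : v_19(x) ≥ 0} and ℤ_19^× = {x ∈ ℤ_19 : v_19(x) = 0}. Here v_19(1102) = v_19(num) − v_19(den) = 1; compare against these criteria.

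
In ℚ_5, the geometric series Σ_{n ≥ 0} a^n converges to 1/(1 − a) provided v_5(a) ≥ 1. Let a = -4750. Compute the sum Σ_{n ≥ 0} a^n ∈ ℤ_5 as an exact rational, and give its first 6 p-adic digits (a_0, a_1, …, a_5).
Σ a^n = 1/(1 − a) = 1/4751;  first 6 digits = (1, 0, 0, 2, 2, 3)

v_5(a) = 3 ≥ 1, so the series converges in ℤ_5 to 1/(1 − a) = 1/(1 − (-4750)) = 1/4751. Expand this rational in ℤ_5: compute digits iteratively via d_i = x_i mod 5, x_{i+1} = (x_i − d_i)/5. The first 6 digits are (1, 0, 0, 2, 2, 3).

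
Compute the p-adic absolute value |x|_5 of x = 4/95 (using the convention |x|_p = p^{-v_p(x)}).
|4/95|_5 = 5

Step 1 — compute v_5(x) by factoring powers of 5 out of the numerator and denominator: v_5(4/95) = -1. Step 2 — apply |x|_p = p^{-v_p(x)} = 5^{1} = 5.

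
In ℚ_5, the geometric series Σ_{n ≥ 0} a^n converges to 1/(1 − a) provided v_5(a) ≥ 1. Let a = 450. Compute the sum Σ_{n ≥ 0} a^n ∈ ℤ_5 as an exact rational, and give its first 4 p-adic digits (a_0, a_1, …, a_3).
Σ a^n = 1/(1 − a) = -1/449;  first 4 digits = (1, 0, 3, 3)

v_5(a) = 2 ≥ 1, so the series converges in ℤ_5 to 1/(1 − a) = 1/(1 − 450) = -1/449. Expand this rational in ℤ_5: compute digits iteratively via d_i = x_i mod 5, x_{i+1} = (x_i − d_i)/5. The first 4 digits are (1, 0, 3, 3).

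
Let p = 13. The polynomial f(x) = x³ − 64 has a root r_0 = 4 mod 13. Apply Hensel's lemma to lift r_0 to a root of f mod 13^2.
r_1 = 4 (mod 169)

Hensel: r_{i+1} = r_i − f(r_i)/f′(r_i) mod 13^{i+2}, where f′(x) = 3x². Iterate:
  r_0 = 4 (mod 13)
  r_1 = 4 (mod 169)
Final: r = 4 with f(r) ≡ 0 mod 13^2.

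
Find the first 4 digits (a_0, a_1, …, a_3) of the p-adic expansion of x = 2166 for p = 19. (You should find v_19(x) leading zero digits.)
(a_0, …, a_3) = (0, 0, 6, 0)

v_19(2166) = 2, so a_0 = ... = a_1 = 0. Factor out: x = 19^2 · u with u = 6 a unit in ℤ_19. Expand u iteratively via a_{v+i} = u_i mod 19, u_{i+1} = (u_i − a_{v+i})/19:
  u_0 = 6;  a_2 = 6;  u_1 = (u_0 − 6)/19 = 0
  u_1 = 0;  a_3 = 0;  u_2 = (u_1 − 0)/19 = 0
Digits: (0, 0, 6, 0).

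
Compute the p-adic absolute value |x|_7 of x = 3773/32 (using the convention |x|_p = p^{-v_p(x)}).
|3773/32|_7 = 1/343

Step 1 — compute v_7(x) by factoring powers of 7 out of the numerator and denominator: v_7(3773/32) = 3. Step 2 — apply |x|_p = p^{-v_p(x)} = 7^{-3} = 1/343.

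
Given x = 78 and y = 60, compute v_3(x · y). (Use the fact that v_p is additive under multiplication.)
v_3(4680) = 2

v_p(x) = 1 (factor: 78 = 3^1 · 26); v_p(y) = 1 (factor: 60 = 3^1 · 20). Additivity: v_p(xy) = v_p(x) + v_p(y) = 1 + 1 = 2. (Direct check: xy = 4680 = 3^2 · (520).)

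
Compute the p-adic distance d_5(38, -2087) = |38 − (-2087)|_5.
d_5(38, -2087) = 1/125

Step 1 — x − y = 38 − (-2087) = 2125. Step 2 — v_5(2125) = 3 (factor: 2125 = (5^3 · 17); the sign does not affect v_p). Step 3 — |x − y|_5 = 5^{-3} = 1/125.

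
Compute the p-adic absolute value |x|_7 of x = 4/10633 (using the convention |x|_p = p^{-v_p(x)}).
|4/10633|_7 = 343

Step 1 — compute v_7(x) by factoring powers of 7 out of the numerator and denominator: v_7(4/10633) = -3. Step 2 — apply |x|_p = p^{-v_p(x)} = 7^{3} = 343.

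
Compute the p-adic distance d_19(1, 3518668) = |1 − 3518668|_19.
d_19(1, 3518668) = 1/130321

Step 1 — x − y = 1 − 3518668 = -3518667. Step 2 — v_19(-3518667) = 4 (factor: -3518667 = −(19^4 · 27); the sign does not affect v_p). Step 3 — |x − y|_19 = 19^{-4} = 1/130321.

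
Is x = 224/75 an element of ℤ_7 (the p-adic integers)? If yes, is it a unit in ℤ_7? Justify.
x ∈ ℤ_7 but not a unit; v_7(x) = 1 > 0

ℤ_7 = {x ∈ ℚ_7 : v_7(x) ≥ 0} and ℤ_7^× = {x ∈ ℤ_7 : v_7(x) = 0}. Here v_7(224/75) = v_7(num) − v_7(den) = 1; compare against these criteria.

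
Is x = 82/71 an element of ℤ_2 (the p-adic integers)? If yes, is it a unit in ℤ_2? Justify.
x ∈ ℤ_2 but not a unit; v_2(x) = 1 > 0

ℤ_2 = {x ∈ ℚ_2 : v_2(x) ≥ 0} and ℤ_2^× = {x ∈ ℤ_2 : v_2(x) = 0}. Here v_2(82/71) = v_2(num) − v_2(den) = 1; compare against these criteria.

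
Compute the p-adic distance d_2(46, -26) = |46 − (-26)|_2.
d_2(46, -26) = 1/8

Step 1 — x − y = 46 − (-26) = 72. Step 2 — v_2(72) = 3 (factor: 72 = (2^3 · 9); the sign does not affect v_p). Step 3 — |x − y|_2 = 2^{-3} = 1/8.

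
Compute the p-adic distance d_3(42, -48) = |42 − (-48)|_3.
d_3(42, -48) = 1/9

Step 1 — x − y = 42 − (-48) = 90. Step 2 — v_3(90) = 2 (factor: 90 = (3^2 · 10); the sign does not affect v_p). Step 3 — |x − y|_3 = 3^{-2} = 1/9.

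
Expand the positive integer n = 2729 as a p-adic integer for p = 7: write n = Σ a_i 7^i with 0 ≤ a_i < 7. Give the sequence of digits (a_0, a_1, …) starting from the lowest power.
(a_0, a_1, …) = (6, 4, 6, 0, 1)

Repeated division by 7 gives the digits low-to-high: 2729 = 6 + 4·7^1 + 6·7^2 + 1·7^4. Digit sequence: (6, 4, 6, 0, 1).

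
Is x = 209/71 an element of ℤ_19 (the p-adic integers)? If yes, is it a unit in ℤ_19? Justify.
x ∈ ℤ_19 but not a unit; v_19(x) = 1 > 0

ℤ_19 = {x ∈ ℚ_19 : v_19(x) ≥ 0} and ℤ_19^× = {x ∈ ℤ_19 : v_19(x) = 0}. Here v_19(209/71) = v_19(num) − v_19(den) = 1; compare against these criteria.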